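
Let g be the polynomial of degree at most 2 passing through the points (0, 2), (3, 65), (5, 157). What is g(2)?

34

Write g(s) = as^2 + bs + c. Substituting each data point gives a linear system:
  c = 2
  9a + 3b + c = 65
  25a + 5b + c = 157
Solving the system yields a = 5, b = 6, c = 2.
So g(s) = 5s² + 6s + 2.
Then g(2) = 34.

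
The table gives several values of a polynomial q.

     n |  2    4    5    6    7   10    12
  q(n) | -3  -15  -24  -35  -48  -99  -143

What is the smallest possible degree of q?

Divided differences on the nodes 2, 4, 5, 6, 7, 10, 12:
  order 0: -3  -15  -24  -35  -48  -99  -143
  order 1: -6  -9  -11  -13  -17  -22
  order 2: -1  -1  -1  -1  -1
  order 3: 0  0  0  0
  order 4: 0  0  0
  order 5: 0  0
  order 6: 0
The order-2 divided differences are all -1 (nonzero) and every higher order vanishes, so the data lies on a polynomial of degree exactly 2.

2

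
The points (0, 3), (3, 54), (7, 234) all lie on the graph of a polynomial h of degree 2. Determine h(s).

h(s) = 4s^2 + 5s + 3

Using the Lagrange interpolation formula with nodes 0, 3, 7:
  L_0(s) = (s - 3)(s - 7) / 21
  L_1(s) = s(s - 7) / -12
  L_2(s) = s(s - 3) / 28
Then h(s) = 3·L_0(s) + 54·L_1(s) + 234·L_2(s).
Expanding and collecting terms gives h(s) = 4s² + 5s + 3.
Check: h(0) = 3. ✓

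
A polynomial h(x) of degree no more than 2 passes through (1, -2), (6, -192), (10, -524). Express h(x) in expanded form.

Write h(x) = ax^2 + bx + c. Substituting each data point gives a linear system:
  a + b + c = -2
  36a + 6b + c = -192
  100a + 10b + c = -524
Solving the system yields a = -5, b = -3, c = 6.
So h(x) = -5x^2 - 3x + 6.
Check: h(6) = -192. ✓

h(x) = -5x^2 - 3x + 6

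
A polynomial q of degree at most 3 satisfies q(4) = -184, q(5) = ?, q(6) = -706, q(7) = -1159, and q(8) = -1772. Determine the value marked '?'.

-389

The 4 known points determine the degree-3 polynomial uniquely.
Write q(s) = as^3 + bs^2 + cs + d. Substituting each data point gives a linear system:
  64a + 16b + 4c + d = -184
  216a + 36b + 6c + d = -706
  343a + 49b + 7c + d = -1159
  512a + 64b + 8c + d = -1772
Solving the system yields a = -4, b = 4, c = 3, d = -4.
So q(s) = -4s^3 + 4s^2 + 3s - 4.
Then q(5) = -389.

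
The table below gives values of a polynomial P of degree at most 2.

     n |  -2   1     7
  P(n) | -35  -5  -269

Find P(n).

P(n) = -6n^2 + 4n - 3

Using the Lagrange interpolation formula with nodes -2, 1, 7:
  L_0(n) = (n - 1)(n - 7) / 27
  L_1(n) = (n + 2)(n - 7) / -18
  L_2(n) = (n + 2)(n - 1) / 54
Then P(n) = -35·L_0(n) - 5·L_1(n) - 269·L_2(n).
Expanding and collecting terms gives P(n) = -6n² + 4n - 3.
Check: P(7) = -269. ✓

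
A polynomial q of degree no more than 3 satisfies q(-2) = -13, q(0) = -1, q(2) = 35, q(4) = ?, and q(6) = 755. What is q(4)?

The 4 known points determine the degree-3 polynomial uniquely.
Write q(t) = at^3 + bt^2 + ct + d. Substituting each data point gives a linear system:
  -8a + 4b - 2c + d = -13
  d = -1
  8a + 4b + 2c + d = 35
  216a + 36b + 6c + d = 755
Solving the system yields a = 3, b = 3, c = 0, d = -1.
So q(t) = 3t³ + 3t² - 1.
Then q(4) = 239.

239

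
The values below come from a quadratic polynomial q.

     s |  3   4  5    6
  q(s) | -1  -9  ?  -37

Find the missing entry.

The 3 known points determine the degree-2 polynomial uniquely.
Write q(s) = as^2 + bs + c. Substituting each data point gives a linear system:
  9a + 3b + c = -1
  16a + 4b + c = -9
  36a + 6b + c = -37
Solving the system yields a = -2, b = 6, c = -1.
So q(s) = -2s^2 + 6s - 1.
Then q(5) = -21.

-21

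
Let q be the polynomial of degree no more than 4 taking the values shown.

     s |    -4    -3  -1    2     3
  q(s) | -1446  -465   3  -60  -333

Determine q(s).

q(s) = -5s^4 + 3s^3 - 5s + 6

Using the Lagrange interpolation formula with nodes -4, -3, -1, 2, 3:
  L_0(s) = (s + 3)(s + 1)(s - 2)(s - 3) / 126
  L_1(s) = (s + 4)(s + 1)(s - 2)(s - 3) / -60
  L_2(s) = (s + 4)(s + 3)(s - 2)(s - 3) / 72
  L_3(s) = (s + 4)(s + 3)(s + 1)(s - 3) / -90
  L_4(s) = (s + 4)(s + 3)(s + 1)(s - 2) / 168
Then q(s) = -1446·L_0(s) - 465·L_1(s) + 3·L_2(s) - 60·L_3(s) - 333·L_4(s).
Expanding and collecting terms gives q(s) = -5s⁴ + 3s³ - 5s + 6.
Check: q(-3) = -465. ✓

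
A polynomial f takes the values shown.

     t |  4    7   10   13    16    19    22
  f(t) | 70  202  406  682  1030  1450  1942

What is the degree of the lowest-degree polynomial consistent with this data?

2

Forward differences of the values at t = 4, 7, 10, 13, 16, 19, 22:
  f  : 70  202  406  682  1030  1450  1942
  Δ  : 132  204  276  348  420  492
  Δ^2: 72  72  72  72  72
  Δ^3: 0  0  0  0
  Δ^4: 0  0  0
  Δ^5: 0  0
  Δ^6: 0
The second differences are constant (72) and nonzero, while all higher differences vanish, so the minimal degree is 2.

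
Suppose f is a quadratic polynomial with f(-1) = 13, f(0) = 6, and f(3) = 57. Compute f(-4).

Write f(n) = an^2 + bn + c. Substituting each data point gives a linear system:
  a - b + c = 13
  c = 6
  9a + 3b + c = 57
Solving the system yields a = 6, b = -1, c = 6.
So f(n) = 6n^2 - n + 6.
Then f(-4) = 106.

106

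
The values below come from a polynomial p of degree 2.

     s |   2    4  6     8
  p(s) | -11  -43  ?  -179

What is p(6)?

-99

On equispaced nodes a degree-2 polynomial has vanishing third forward difference, so
  - p(2) + 3·p(4) - 3·p(6) + p(8) = 0.
Substituting the known values and solving for p(6):
  -3·p(6) = 297
  p(6) = -99.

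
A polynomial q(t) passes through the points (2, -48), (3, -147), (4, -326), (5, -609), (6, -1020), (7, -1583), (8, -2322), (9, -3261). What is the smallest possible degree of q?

Forward differences of the values at t = 2, 3, 4, 5, 6, 7, 8, 9:
  q  : -48  -147  -326  -609  -1020  -1583  -2322  -3261
  Δ  : -99  -179  -283  -411  -563  -739  -939
  Δ^2: -80  -104  -128  -152  -176  -200
  Δ^3: -24  -24  -24  -24  -24
  Δ^4: 0  0  0  0
  Δ^5: 0  0  0
  Δ^6: 0  0
  Δ^7: 0
The third differences are constant (-24) and nonzero, while all higher differences vanish, so the minimal degree is 3.

3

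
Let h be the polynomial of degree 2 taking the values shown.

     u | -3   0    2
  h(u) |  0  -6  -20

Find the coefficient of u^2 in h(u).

-1

Write h(u) = au^2 + bu + c. Substituting each data point gives a linear system:
  9a - 3b + c = 0
  c = -6
  4a + 2b + c = -20
Solving the system yields a = -1, b = -5, c = -6.
So h(u) = -u² - 5u - 6.
The leading coefficient is -1.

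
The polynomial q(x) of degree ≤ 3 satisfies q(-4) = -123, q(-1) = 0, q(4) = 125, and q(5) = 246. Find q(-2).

-13

Write q(x) = ax^3 + bx^2 + cx + d. Substituting each data point gives a linear system:
  -64a + 16b - 4c + d = -123
  -a + b - c + d = 0
  64a + 16b + 4c + d = 125
  125a + 25b + 5c + d = 246
Solving the system yields a = 2, b = 0, c = -1, d = 1.
So q(x) = 2x³ - x + 1.
Then q(-2) = -13.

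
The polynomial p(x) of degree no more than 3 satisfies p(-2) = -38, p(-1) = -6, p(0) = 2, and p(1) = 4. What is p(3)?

Using the Lagrange interpolation formula with nodes -2, -1, 0, 1:
  L_0(x) = (x + 1)x(x - 1) / -6
  L_1(x) = (x + 2)x(x - 1) / 2
  L_2(x) = (x + 2)(x + 1)(x - 1) / -2
  L_3(x) = (x + 2)(x + 1)x / 6
Then p(x) = -38·L_0(x) - 6·L_1(x) + 2·L_2(x) + 4·L_3(x).
Expanding and collecting terms gives p(x) = 3x^3 - 3x^2 + 2x + 2.
Evaluating at x = 3: p(3) = 62.

62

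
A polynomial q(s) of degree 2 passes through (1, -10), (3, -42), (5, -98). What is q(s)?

q(s) = -3s^2 - 4s - 3

Using the Lagrange interpolation formula with nodes 1, 3, 5:
  L_0(s) = (s - 3)(s - 5) / 8
  L_1(s) = (s - 1)(s - 5) / -4
  L_2(s) = (s - 1)(s - 3) / 8
Then q(s) = -10·L_0(s) - 42·L_1(s) - 98·L_2(s).
Expanding and collecting terms gives q(s) = -3s^2 - 4s - 3.
Check: q(1) = -10. ✓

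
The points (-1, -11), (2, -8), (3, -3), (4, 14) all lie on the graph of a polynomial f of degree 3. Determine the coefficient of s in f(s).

Write f(s) = as^3 + bs^2 + cs + d. Substituting each data point gives a linear system:
  -a + b - c + d = -11
  8a + 4b + 2c + d = -8
  27a + 9b + 3c + d = -3
  64a + 16b + 4c + d = 14
Solving the system yields a = 1, b = -3, c = 1, d = -6.
So f(s) = s^3 - 3s^2 + s - 6.
The coefficient of s is 1.

1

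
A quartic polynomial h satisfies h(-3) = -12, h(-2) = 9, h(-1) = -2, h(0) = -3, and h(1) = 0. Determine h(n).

Using the Lagrange interpolation formula with nodes -3, -2, -1, 0, 1:
  L_0(n) = (n + 2)(n + 1)n(n - 1) / 24
  L_1(n) = (n + 3)(n + 1)n(n - 1) / -6
  L_2(n) = (n + 3)(n + 2)n(n - 1) / 4
  L_3(n) = (n + 3)(n + 2)(n + 1)(n - 1) / -6
  L_4(n) = (n + 3)(n + 2)(n + 1)n / 24
Then h(n) = -12·L_0(n) + 9·L_1(n) - 2·L_2(n) - 3·L_3(n) + 0·L_4(n).
Expanding and collecting terms gives h(n) = -2n^4 - 5n^3 + 4n^2 + 6n - 3.
Check: h(0) = -3. ✓

h(n) = -2n^4 - 5n^3 + 4n^2 + 6n - 3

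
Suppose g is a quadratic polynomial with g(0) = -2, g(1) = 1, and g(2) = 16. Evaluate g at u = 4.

82

Forward differences of the values at u = 0, 1, 2:
  g  : -2  1  16
  Δ  : 3  15
  Δ^2: 12
The second differences are constant, confirming degree 2.
Interpolating (Newton forward form) and evaluating at u = 4 gives g(4) = 82.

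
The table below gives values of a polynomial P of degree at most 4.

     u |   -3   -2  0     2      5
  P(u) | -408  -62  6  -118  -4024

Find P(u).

P(u) = -6u^4 - 2u^3 - 6u + 6

Write P(u) = au^4 + bu^3 + cu^2 + du + e. Substituting each data point gives a linear system:
  81a - 27b + 9c - 3d + e = -408
  16a - 8b + 4c - 2d + e = -62
  e = 6
  16a + 8b + 4c + 2d + e = -118
  625a + 125b + 25c + 5d + e = -4024
Solving the system yields a = -6, b = -2, c = 0, d = -6, e = 6.
So P(u) = -6u^4 - 2u^3 - 6u + 6.
Check: P(-3) = -408. ✓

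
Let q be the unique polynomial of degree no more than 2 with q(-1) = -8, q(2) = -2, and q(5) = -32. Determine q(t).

q(t) = -2t^2 + 4t - 2

Using the Lagrange interpolation formula with nodes -1, 2, 5:
  L_0(t) = (t - 2)(t - 5) / 18
  L_1(t) = (t + 1)(t - 5) / -9
  L_2(t) = (t + 1)(t - 2) / 18
Then q(t) = -8·L_0(t) - 2·L_1(t) - 32·L_2(t).
Expanding and collecting terms gives q(t) = -2t^2 + 4t - 2.
Check: q(5) = -32. ✓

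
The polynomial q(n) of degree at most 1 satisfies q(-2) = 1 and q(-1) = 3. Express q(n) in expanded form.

Write q(n) = an + b. Substituting each data point gives a linear system:
  -2a + b = 1
  -a + b = 3
Solving the system yields a = 2, b = 5.
So q(n) = 2n + 5.
Check: q(-1) = 3. ✓

q(n) = 2n + 5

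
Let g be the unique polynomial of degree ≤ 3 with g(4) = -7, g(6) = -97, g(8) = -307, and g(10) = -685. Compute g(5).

-40

Using the Lagrange interpolation formula with nodes 4, 6, 8, 10:
  L_0(t) = (t - 6)(t - 8)(t - 10) / -48
  L_1(t) = (t - 4)(t - 8)(t - 10) / 16
  L_2(t) = (t - 4)(t - 6)(t - 10) / -16
  L_3(t) = (t - 4)(t - 6)(t - 8) / 48
Then g(t) = -7·L_0(t) - 97·L_1(t) - 307·L_2(t) - 685·L_3(t).
Expanding and collecting terms gives g(t) = -t^3 + 3t^2 + t + 5.
Evaluating at t = 5: g(5) = -40.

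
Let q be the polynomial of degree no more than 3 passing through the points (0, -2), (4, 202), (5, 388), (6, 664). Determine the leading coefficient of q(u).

Write q(u) = au^3 + bu^2 + cu + d. Substituting each data point gives a linear system:
  d = -2
  64a + 16b + 4c + d = 202
  125a + 25b + 5c + d = 388
  216a + 36b + 6c + d = 664
Solving the system yields a = 3, b = 0, c = 3, d = -2.
So q(u) = 3u^3 + 3u - 2.
The leading coefficient is 3.

3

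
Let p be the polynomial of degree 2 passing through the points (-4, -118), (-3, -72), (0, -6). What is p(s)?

Write p(s) = as^2 + bs + c. Substituting each data point gives a linear system:
  16a - 4b + c = -118
  9a - 3b + c = -72
  c = -6
Solving the system yields a = -6, b = 4, c = -6.
So p(s) = -6s^2 + 4s - 6.
Check: p(-4) = -118. ✓

p(s) = -6s^2 + 4s - 6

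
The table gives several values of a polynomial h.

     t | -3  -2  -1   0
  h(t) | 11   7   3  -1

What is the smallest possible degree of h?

Forward differences of the values at t = -3, -2, -1, 0:
  h  : 11  7  3  -1
  Δ  : -4  -4  -4
  Δ^2: 0  0
  Δ^3: 0
The first differences are constant (-4) and nonzero, while all higher differences vanish, so the minimal degree is 1.

1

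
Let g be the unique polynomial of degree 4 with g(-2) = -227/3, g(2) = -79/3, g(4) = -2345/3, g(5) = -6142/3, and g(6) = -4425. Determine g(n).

Using the Lagrange interpolation formula with nodes -2, 2, 4, 5, 6:
  L_0(n) = (n - 2)(n - 4)(n - 5)(n - 6) / 1344
  L_1(n) = (n + 2)(n - 4)(n - 5)(n - 6) / -96
  L_2(n) = (n + 2)(n - 2)(n - 5)(n - 6) / 24
  L_3(n) = (n + 2)(n - 2)(n - 4)(n - 6) / -21
  L_4(n) = (n + 2)(n - 2)(n - 4)(n - 5) / 64
Then g(n) = -227/3·L_0(n) - 79/3·L_1(n) - 2345/3·L_2(n) - 6142/3·L_3(n) - 4425·L_4(n).
Expanding and collecting terms gives g(n) = -4n^4 + 3n^3 + 3n^2 + (1/3)n + 1.
Check: g(2) = -79/3. ✓

g(n) = -4n^4 + 3n^3 + 3n^2 + (1/3)n + 1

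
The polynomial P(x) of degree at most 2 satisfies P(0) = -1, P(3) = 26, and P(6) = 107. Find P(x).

Using the Lagrange interpolation formula with nodes 0, 3, 6:
  L_0(x) = (x - 3)(x - 6) / 18
  L_1(x) = x(x - 6) / -9
  L_2(x) = x(x - 3) / 18
Then P(x) = -1·L_0(x) + 26·L_1(x) + 107·L_2(x).
Expanding and collecting terms gives P(x) = 3x^2 - 1.
Check: P(3) = 26. ✓

P(x) = 3x^2 - 1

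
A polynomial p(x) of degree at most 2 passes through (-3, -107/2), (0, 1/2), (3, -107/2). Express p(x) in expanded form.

p(x) = -6x^2 + 1/2

Using the Lagrange interpolation formula with nodes -3, 0, 3:
  L_0(x) = x(x - 3) / 18
  L_1(x) = (x + 3)(x - 3) / -9
  L_2(x) = (x + 3)x / 18
Then p(x) = -107/2·L_0(x) + 1/2·L_1(x) - 107/2·L_2(x).
Expanding and collecting terms gives p(x) = -6x^2 + 1/2.
Check: p(0) = 1/2. ✓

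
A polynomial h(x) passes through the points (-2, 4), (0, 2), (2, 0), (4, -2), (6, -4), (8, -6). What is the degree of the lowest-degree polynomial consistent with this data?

1

Forward differences of the values at x = -2, 0, 2, 4, 6, 8:
  h  : 4  2  0  -2  -4  -6
  Δ  : -2  -2  -2  -2  -2
  Δ^2: 0  0  0  0
  Δ^3: 0  0  0
  Δ^4: 0  0
  Δ^5: 0
The first differences are constant (-2) and nonzero, while all higher differences vanish, so the minimal degree is 1.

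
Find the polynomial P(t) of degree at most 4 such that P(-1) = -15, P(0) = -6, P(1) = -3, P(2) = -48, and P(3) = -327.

P(t) = -6t^4 + 5t^3 + 3t^2 + t - 6

Using the Lagrange interpolation formula with nodes -1, 0, 1, 2, 3:
  L_0(t) = t(t - 1)(t - 2)(t - 3) / 24
  L_1(t) = (t + 1)(t - 1)(t - 2)(t - 3) / -6
  L_2(t) = (t + 1)t(t - 2)(t - 3) / 4
  L_3(t) = (t + 1)t(t - 1)(t - 3) / -6
  L_4(t) = (t + 1)t(t - 1)(t - 2) / 24
Then P(t) = -15·L_0(t) - 6·L_1(t) - 3·L_2(t) - 48·L_3(t) - 327·L_4(t).
Expanding and collecting terms gives P(t) = -6t^4 + 5t^3 + 3t^2 + t - 6.
Check: P(2) = -48. ✓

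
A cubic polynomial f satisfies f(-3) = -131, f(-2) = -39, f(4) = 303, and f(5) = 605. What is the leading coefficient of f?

5

Write f(x) = ax^3 + bx^2 + cx + d. Substituting each data point gives a linear system:
  -27a + 9b - 3c + d = -131
  -8a + 4b - 2c + d = -39
  64a + 16b + 4c + d = 303
  125a + 25b + 5c + d = 605
Solving the system yields a = 5, b = 0, c = -3, d = -5.
So f(x) = 5x^3 - 3x - 5.
The leading coefficient is 5.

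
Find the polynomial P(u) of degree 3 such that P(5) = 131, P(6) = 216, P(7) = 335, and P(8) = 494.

P(u) = u^3 - u^2 + 5u + 6

Using the Lagrange interpolation formula with nodes 5, 6, 7, 8:
  L_0(u) = (u - 6)(u - 7)(u - 8) / -6
  L_1(u) = (u - 5)(u - 7)(u - 8) / 2
  L_2(u) = (u - 5)(u - 6)(u - 8) / -2
  L_3(u) = (u - 5)(u - 6)(u - 7) / 6
Then P(u) = 131·L_0(u) + 216·L_1(u) + 335·L_2(u) + 494·L_3(u).
Expanding and collecting terms gives P(u) = u^3 - u^2 + 5u + 6.
Check: P(7) = 335. ✓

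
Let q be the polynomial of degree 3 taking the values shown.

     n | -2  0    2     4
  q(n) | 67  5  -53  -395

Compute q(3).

-341/2

Using the Lagrange interpolation formula with nodes -2, 0, 2, 4:
  L_0(n) = n(n - 2)(n - 4) / -48
  L_1(n) = (n + 2)(n - 2)(n - 4) / 16
  L_2(n) = (n + 2)n(n - 4) / -16
  L_3(n) = (n + 2)n(n - 2) / 48
Then q(n) = 67·L_0(n) + 5·L_1(n) - 53·L_2(n) - 395·L_3(n).
Expanding and collecting terms gives q(n) = -6n³ + (1/2)n² - 6n + 5.
Evaluating at n = 3: q(3) = -341/2.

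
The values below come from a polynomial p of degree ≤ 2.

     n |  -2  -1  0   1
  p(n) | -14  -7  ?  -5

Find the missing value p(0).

-4

On equispaced nodes a degree-2 polynomial has vanishing third forward difference, so
  - p(-2) + 3·p(-1) - 3·p(0) + p(1) = 0.
Substituting the known values and solving for p(0):
  -3·p(0) = 12
  p(0) = -4.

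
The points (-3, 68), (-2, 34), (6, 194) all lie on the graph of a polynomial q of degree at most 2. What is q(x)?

Using the Lagrange interpolation formula with nodes -3, -2, 6:
  L_0(x) = (x + 2)(x - 6) / 9
  L_1(x) = (x + 3)(x - 6) / -8
  L_2(x) = (x + 3)(x + 2) / 72
Then q(x) = 68·L_0(x) + 34·L_1(x) + 194·L_2(x).
Expanding and collecting terms gives q(x) = 6x^2 - 4x + 2.
Check: q(-2) = 34. ✓

q(x) = 6x^2 - 4x + 2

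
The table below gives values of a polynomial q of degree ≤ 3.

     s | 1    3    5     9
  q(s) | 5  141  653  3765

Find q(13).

11261

Using the Lagrange interpolation formula with nodes 1, 3, 5, 9:
  L_0(s) = (s - 3)(s - 5)(s - 9) / -64
  L_1(s) = (s - 1)(s - 5)(s - 9) / 24
  L_2(s) = (s - 1)(s - 3)(s - 9) / -32
  L_3(s) = (s - 1)(s - 3)(s - 5) / 192
Then q(s) = 5·L_0(s) + 141·L_1(s) + 653·L_2(s) + 3765·L_3(s).
Expanding and collecting terms gives q(s) = 5s³ + 2s² - 5s + 3.
Evaluating at s = 13: q(13) = 11261.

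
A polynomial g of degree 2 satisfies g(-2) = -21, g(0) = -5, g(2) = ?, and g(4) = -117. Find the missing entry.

The 3 known points determine the degree-2 polynomial uniquely.
Write g(x) = ax^2 + bx + c. Substituting each data point gives a linear system:
  4a - 2b + c = -21
  c = -5
  16a + 4b + c = -117
Solving the system yields a = -6, b = -4, c = -5.
So g(x) = -6x^2 - 4x - 5.
Then g(2) = -37.

-37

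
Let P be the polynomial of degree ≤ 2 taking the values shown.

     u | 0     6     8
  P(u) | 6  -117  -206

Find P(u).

Write P(u) = au^2 + bu + c. Substituting each data point gives a linear system:
  c = 6
  36a + 6b + c = -117
  64a + 8b + c = -206
Solving the system yields a = -3, b = -5/2, c = 6.
So P(u) = -3u^2 - (5/2)u + 6.
Check: P(0) = 6. ✓

P(u) = -3u^2 - (5/2)u + 6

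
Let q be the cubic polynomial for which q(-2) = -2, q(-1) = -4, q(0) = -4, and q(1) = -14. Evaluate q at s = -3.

14

Write q(s) = as^3 + bs^2 + cs + d. Substituting each data point gives a linear system:
  -8a + 4b - 2c + d = -2
  -a + b - c + d = -4
  d = -4
  a + b + c + d = -14
Solving the system yields a = -2, b = -5, c = -3, d = -4.
So q(s) = -2s³ - 5s² - 3s - 4.
Then q(-3) = 14.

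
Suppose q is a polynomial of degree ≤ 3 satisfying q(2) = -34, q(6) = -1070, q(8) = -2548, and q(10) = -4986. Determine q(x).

q(x) = -5x^3 + x + 4

Using the Lagrange interpolation formula with nodes 2, 6, 8, 10:
  L_0(x) = (x - 6)(x - 8)(x - 10) / -192
  L_1(x) = (x - 2)(x - 8)(x - 10) / 32
  L_2(x) = (x - 2)(x - 6)(x - 10) / -24
  L_3(x) = (x - 2)(x - 6)(x - 8) / 64
Then q(x) = -34·L_0(x) - 1070·L_1(x) - 2548·L_2(x) - 4986·L_3(x).
Expanding and collecting terms gives q(x) = -5x³ + x + 4.
Check: q(8) = -2548. ✓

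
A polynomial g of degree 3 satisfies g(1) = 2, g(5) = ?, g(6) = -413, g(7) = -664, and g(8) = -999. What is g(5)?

The 4 known points determine the degree-3 polynomial uniquely.
Write g(s) = as^3 + bs^2 + cs + d. Substituting each data point gives a linear system:
  a + b + c + d = 2
  216a + 36b + 6c + d = -413
  343a + 49b + 7c + d = -664
  512a + 64b + 8c + d = -999
Solving the system yields a = -2, b = 0, c = 3, d = 1.
So g(s) = -2s^3 + 3s + 1.
Then g(5) = -234.

-234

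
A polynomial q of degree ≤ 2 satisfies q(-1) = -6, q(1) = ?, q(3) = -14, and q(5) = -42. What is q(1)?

On equispaced nodes a degree-2 polynomial has vanishing third forward difference, so
  - q(-1) + 3·q(1) - 3·q(3) + q(5) = 0.
Substituting the known values and solving for q(1):
  3·q(1) = -6
  q(1) = -2.

-2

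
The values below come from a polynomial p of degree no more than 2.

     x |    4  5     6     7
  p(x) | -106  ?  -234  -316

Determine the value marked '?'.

-164

The 3 known points determine the degree-2 polynomial uniquely.
Write p(x) = ax^2 + bx + c. Substituting each data point gives a linear system:
  16a + 4b + c = -106
  36a + 6b + c = -234
  49a + 7b + c = -316
Solving the system yields a = -6, b = -4, c = 6.
So p(x) = -6x^2 - 4x + 6.
Then p(5) = -164.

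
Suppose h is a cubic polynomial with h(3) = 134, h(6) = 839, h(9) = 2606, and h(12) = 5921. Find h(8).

1869

Forward differences of the values at n = 3, 6, 9, 12:
  h  : 134  839  2606  5921
  Δ  : 705  1767  3315
  Δ^2: 1062  1548
  Δ^3: 486
The third differences are constant, confirming degree 3.
Interpolating (Newton forward form) and evaluating at n = 8 gives h(8) = 1869.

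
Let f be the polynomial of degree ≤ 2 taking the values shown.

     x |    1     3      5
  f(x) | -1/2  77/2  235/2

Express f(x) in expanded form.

Write f(x) = ax^2 + bx + c. Substituting each data point gives a linear system:
  a + b + c = -1/2
  9a + 3b + c = 77/2
  25a + 5b + c = 235/2
Solving the system yields a = 5, b = -1/2, c = -5.
So f(x) = 5x² - (1/2)x - 5.
Check: f(3) = 77/2. ✓

f(x) = 5x^2 - (1/2)x - 5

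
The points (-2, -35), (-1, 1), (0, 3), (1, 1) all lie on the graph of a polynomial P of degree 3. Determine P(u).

Write P(u) = au^3 + bu^2 + cu + d. Substituting each data point gives a linear system:
  -8a + 4b - 2c + d = -35
  -a + b - c + d = 1
  d = 3
  a + b + c + d = 1
Solving the system yields a = 5, b = -2, c = -5, d = 3.
So P(u) = 5u^3 - 2u^2 - 5u + 3.
Check: P(0) = 3. ✓

P(u) = 5u^3 - 2u^2 - 5u + 3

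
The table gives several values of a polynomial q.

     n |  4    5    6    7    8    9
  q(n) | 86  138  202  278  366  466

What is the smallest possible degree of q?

2

Forward differences of the values at n = 4, 5, 6, 7, 8, 9:
  q  : 86  138  202  278  366  466
  Δ  : 52  64  76  88  100
  Δ^2: 12  12  12  12
  Δ^3: 0  0  0
  Δ^4: 0  0
  Δ^5: 0
The second differences are constant (12) and nonzero, while all higher differences vanish, so the minimal degree is 2.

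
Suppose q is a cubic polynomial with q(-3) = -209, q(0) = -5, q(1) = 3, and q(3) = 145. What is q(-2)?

-75

Write q(s) = as^3 + bs^2 + cs + d. Substituting each data point gives a linear system:
  -27a + 9b - 3c + d = -209
  d = -5
  a + b + c + d = 3
  27a + 9b + 3c + d = 145
Solving the system yields a = 6, b = -3, c = 5, d = -5.
So q(s) = 6s³ - 3s² + 5s - 5.
Then q(-2) = -75.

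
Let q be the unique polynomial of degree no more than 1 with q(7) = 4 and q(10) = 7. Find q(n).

Write q(n) = an + b. Substituting each data point gives a linear system:
  7a + b = 4
  10a + b = 7
Solving the system yields a = 1, b = -3.
So q(n) = n - 3.
Check: q(10) = 7. ✓

q(n) = n - 3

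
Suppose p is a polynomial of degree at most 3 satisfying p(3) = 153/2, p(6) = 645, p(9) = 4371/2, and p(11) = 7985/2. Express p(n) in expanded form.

p(n) = 3n^3 + (1/2)n - 6

Using the Lagrange interpolation formula with nodes 3, 6, 9, 11:
  L_0(n) = (n - 6)(n - 9)(n - 11) / -144
  L_1(n) = (n - 3)(n - 9)(n - 11) / 45
  L_2(n) = (n - 3)(n - 6)(n - 11) / -36
  L_3(n) = (n - 3)(n - 6)(n - 9) / 80
Then p(n) = 153/2·L_0(n) + 645·L_1(n) + 4371/2·L_2(n) + 7985/2·L_3(n).
Expanding and collecting terms gives p(n) = 3n³ + (1/2)n - 6.
Check: p(3) = 153/2. ✓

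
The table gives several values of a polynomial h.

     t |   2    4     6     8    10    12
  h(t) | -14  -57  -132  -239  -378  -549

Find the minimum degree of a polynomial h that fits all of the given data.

2

Forward differences of the values at t = 2, 4, 6, 8, 10, 12:
  h  : -14  -57  -132  -239  -378  -549
  Δ  : -43  -75  -107  -139  -171
  Δ^2: -32  -32  -32  -32
  Δ^3: 0  0  0
  Δ^4: 0  0
  Δ^5: 0
The second differences are constant (-32) and nonzero, while all higher differences vanish, so the minimal degree is 2.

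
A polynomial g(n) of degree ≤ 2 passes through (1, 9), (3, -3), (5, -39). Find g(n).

Using the Lagrange interpolation formula with nodes 1, 3, 5:
  L_0(n) = (n - 3)(n - 5) / 8
  L_1(n) = (n - 1)(n - 5) / -4
  L_2(n) = (n - 1)(n - 3) / 8
Then g(n) = 9·L_0(n) - 3·L_1(n) - 39·L_2(n).
Expanding and collecting terms gives g(n) = -3n² + 6n + 6.
Check: g(1) = 9. ✓

g(n) = -3n^2 + 6n + 6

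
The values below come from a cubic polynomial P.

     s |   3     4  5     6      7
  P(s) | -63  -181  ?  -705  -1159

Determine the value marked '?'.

The 4 known points determine the degree-3 polynomial uniquely.
Write P(s) = as^3 + bs^2 + cs + d. Substituting each data point gives a linear system:
  27a + 9b + 3c + d = -63
  64a + 16b + 4c + d = -181
  216a + 36b + 6c + d = -705
  343a + 49b + 7c + d = -1159
Solving the system yields a = -4, b = 4, c = 2, d = 3.
So P(s) = -4s³ + 4s² + 2s + 3.
Then P(5) = -387.

-387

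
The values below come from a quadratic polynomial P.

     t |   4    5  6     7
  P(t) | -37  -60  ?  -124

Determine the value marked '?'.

The 3 known points determine the degree-2 polynomial uniquely.
Write P(t) = at^2 + bt + c. Substituting each data point gives a linear system:
  16a + 4b + c = -37
  25a + 5b + c = -60
  49a + 7b + c = -124
Solving the system yields a = -3, b = 4, c = -5.
So P(t) = -3t² + 4t - 5.
Then P(6) = -89.

-89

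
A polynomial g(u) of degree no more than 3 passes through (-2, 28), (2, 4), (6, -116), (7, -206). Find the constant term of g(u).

Write g(u) = au^3 + bu^2 + cu + d. Substituting each data point gives a linear system:
  -8a + 4b - 2c + d = 28
  8a + 4b + 2c + d = 4
  216a + 36b + 6c + d = -116
  343a + 49b + 7c + d = -206
Solving the system yields a = -1, b = 3, c = -2, d = 4.
So g(u) = -u^3 + 3u^2 - 2u + 4.
The constant term is 4.

4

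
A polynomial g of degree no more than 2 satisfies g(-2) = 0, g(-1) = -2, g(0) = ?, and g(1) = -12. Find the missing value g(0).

On equispaced nodes a degree-2 polynomial has vanishing third forward difference, so
  - g(-2) + 3·g(-1) - 3·g(0) + g(1) = 0.
Substituting the known values and solving for g(0):
  -3·g(0) = 18
  g(0) = -6.

-6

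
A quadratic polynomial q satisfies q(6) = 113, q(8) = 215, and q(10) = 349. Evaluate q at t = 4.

43

Using the Lagrange interpolation formula with nodes 6, 8, 10:
  L_0(t) = (t - 8)(t - 10) / 8
  L_1(t) = (t - 6)(t - 10) / -4
  L_2(t) = (t - 6)(t - 8) / 8
Then q(t) = 113·L_0(t) + 215·L_1(t) + 349·L_2(t).
Expanding and collecting terms gives q(t) = 4t² - 5t - 1.
Evaluating at t = 4: q(4) = 43.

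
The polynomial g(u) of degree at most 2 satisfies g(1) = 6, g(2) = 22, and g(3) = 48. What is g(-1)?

Write g(u) = au^2 + bu + c. Substituting each data point gives a linear system:
  a + b + c = 6
  4a + 2b + c = 22
  9a + 3b + c = 48
Solving the system yields a = 5, b = 1, c = 0.
So g(u) = 5u² + u.
Then g(-1) = 4.

4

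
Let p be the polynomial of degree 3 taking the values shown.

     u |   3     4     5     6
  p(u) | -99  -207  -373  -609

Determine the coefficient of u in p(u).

1

Write p(u) = au^3 + bu^2 + cu + d. Substituting each data point gives a linear system:
  27a + 9b + 3c + d = -99
  64a + 16b + 4c + d = -207
  125a + 25b + 5c + d = -373
  216a + 36b + 6c + d = -609
Solving the system yields a = -2, b = -5, c = 1, d = -3.
So p(u) = -2u^3 - 5u^2 + u - 3.
The coefficient of u is 1.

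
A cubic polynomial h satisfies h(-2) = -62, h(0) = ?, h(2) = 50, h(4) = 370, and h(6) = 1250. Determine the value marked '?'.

On equispaced nodes a degree-3 polynomial has vanishing fourth forward difference, so
  h(-2) - 4·h(0) + 6·h(2) - 4·h(4) + h(6) = 0.
Substituting the known values and solving for h(0):
  -4·h(0) = -8
  h(0) = 2.

2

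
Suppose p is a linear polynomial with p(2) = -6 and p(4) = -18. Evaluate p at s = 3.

Write p(s) = as + b. Substituting each data point gives a linear system:
  2a + b = -6
  4a + b = -18
Solving the system yields a = -6, b = 6.
So p(s) = -6s + 6.
Then p(3) = -12.

-12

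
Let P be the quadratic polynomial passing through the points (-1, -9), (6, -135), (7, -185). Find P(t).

P(t) = -4t^2 + 2t - 3

Using the Lagrange interpolation formula with nodes -1, 6, 7:
  L_0(t) = (t - 6)(t - 7) / 56
  L_1(t) = (t + 1)(t - 7) / -7
  L_2(t) = (t + 1)(t - 6) / 8
Then P(t) = -9·L_0(t) - 135·L_1(t) - 185·L_2(t).
Expanding and collecting terms gives P(t) = -4t^2 + 2t - 3.
Check: P(6) = -135. ✓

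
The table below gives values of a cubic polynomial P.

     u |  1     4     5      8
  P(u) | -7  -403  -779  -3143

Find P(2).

-53

Using the Lagrange interpolation formula with nodes 1, 4, 5, 8:
  L_0(u) = (u - 4)(u - 5)(u - 8) / -84
  L_1(u) = (u - 1)(u - 5)(u - 8) / 12
  L_2(u) = (u - 1)(u - 4)(u - 8) / -12
  L_3(u) = (u - 1)(u - 4)(u - 5) / 84
Then P(u) = -7·L_0(u) - 403·L_1(u) - 779·L_2(u) - 3143·L_3(u).
Expanding and collecting terms gives P(u) = -6u³ - u² - u + 1.
Evaluating at u = 2: P(2) = -53.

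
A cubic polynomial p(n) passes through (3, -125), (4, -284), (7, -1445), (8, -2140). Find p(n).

p(n) = -4n^3 - n^2 - 4n + 4

Write p(n) = an^3 + bn^2 + cn + d. Substituting each data point gives a linear system:
  27a + 9b + 3c + d = -125
  64a + 16b + 4c + d = -284
  343a + 49b + 7c + d = -1445
  512a + 64b + 8c + d = -2140
Solving the system yields a = -4, b = -1, c = -4, d = 4.
So p(n) = -4n^3 - n^2 - 4n + 4.
Check: p(3) = -125. ✓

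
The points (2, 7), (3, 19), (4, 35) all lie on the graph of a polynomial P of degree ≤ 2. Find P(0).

Forward differences of the values at t = 2, 3, 4:
  P  : 7  19  35
  Δ  : 12  16
  Δ^2: 4
The second differences are constant, confirming degree 2.
Interpolating (Newton forward form) and evaluating at t = 0 gives P(0) = -5.

-5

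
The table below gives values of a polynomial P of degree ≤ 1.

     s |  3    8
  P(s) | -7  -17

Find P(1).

-3

Using the Lagrange interpolation formula with nodes 3, 8:
  L_0(s) = (s - 8) / -5
  L_1(s) = (s - 3) / 5
Then P(s) = -7·L_0(s) - 17·L_1(s).
Expanding and collecting terms gives P(s) = -2s - 1.
Evaluating at s = 1: P(1) = -3.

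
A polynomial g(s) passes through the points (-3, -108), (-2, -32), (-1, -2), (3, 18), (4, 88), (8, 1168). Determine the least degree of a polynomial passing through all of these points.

3

Divided differences on the nodes -3, -2, -1, 3, 4, 8:
  order 0: -108  -32  -2  18  88  1168
  order 1: 76  30  5  70  270
  order 2: -23  -5  13  40
  order 3: 3  3  3
  order 4: 0  0
  order 5: 0
The order-3 divided differences are all 3 (nonzero) and every higher order vanishes, so the data lies on a polynomial of degree exactly 3.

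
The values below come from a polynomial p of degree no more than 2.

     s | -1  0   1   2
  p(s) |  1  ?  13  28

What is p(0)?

4

The 3 known points determine the degree-2 polynomial uniquely.
Write p(s) = as^2 + bs + c. Substituting each data point gives a linear system:
  a - b + c = 1
  a + b + c = 13
  4a + 2b + c = 28
Solving the system yields a = 3, b = 6, c = 4.
So p(s) = 3s^2 + 6s + 4.
Then p(0) = 4.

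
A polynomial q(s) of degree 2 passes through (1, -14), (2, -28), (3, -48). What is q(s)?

q(s) = -3s^2 - 5s - 6

Write q(s) = as^2 + bs + c. Substituting each data point gives a linear system:
  a + b + c = -14
  4a + 2b + c = -28
  9a + 3b + c = -48
Solving the system yields a = -3, b = -5, c = -6.
So q(s) = -3s² - 5s - 6.
Check: q(3) = -48. ✓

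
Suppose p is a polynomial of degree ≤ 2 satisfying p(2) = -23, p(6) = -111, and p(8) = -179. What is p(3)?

-39

Write p(u) = au^2 + bu + c. Substituting each data point gives a linear system:
  4a + 2b + c = -23
  36a + 6b + c = -111
  64a + 8b + c = -179
Solving the system yields a = -2, b = -6, c = -3.
So p(u) = -2u^2 - 6u - 3.
Then p(3) = -39.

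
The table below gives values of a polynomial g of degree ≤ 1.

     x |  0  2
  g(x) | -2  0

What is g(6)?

4

Using the Lagrange interpolation formula with nodes 0, 2:
  L_0(x) = (x - 2) / -2
  L_1(x) = x / 2
Then g(x) = -2·L_0(x) + 0·L_1(x).
Expanding and collecting terms gives g(x) = x - 2.
Evaluating at x = 6: g(6) = 4.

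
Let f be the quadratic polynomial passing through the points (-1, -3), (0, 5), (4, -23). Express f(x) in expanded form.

f(x) = -3x^2 + 5x + 5

Using the Lagrange interpolation formula with nodes -1, 0, 4:
  L_0(x) = x(x - 4) / 5
  L_1(x) = (x + 1)(x - 4) / -4
  L_2(x) = (x + 1)x / 20
Then f(x) = -3·L_0(x) + 5·L_1(x) - 23·L_2(x).
Expanding and collecting terms gives f(x) = -3x² + 5x + 5.
Check: f(0) = 5. ✓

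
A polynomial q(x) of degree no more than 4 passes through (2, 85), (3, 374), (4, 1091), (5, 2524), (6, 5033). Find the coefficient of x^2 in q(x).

Write q(x) = ax^4 + bx^3 + cx^2 + dx + e. Substituting each data point gives a linear system:
  16a + 8b + 4c + 2d + e = 85
  81a + 27b + 9c + 3d + e = 374
  256a + 64b + 16c + 4d + e = 1091
  625a + 125b + 25c + 5d + e = 2524
  1296a + 216b + 36c + 6d + e = 5033
Solving the system yields a = 3, b = 6, c = -5, d = 5, e = -1.
So q(x) = 3x^4 + 6x^3 - 5x^2 + 5x - 1.
The coefficient of x^2 is -5.

-5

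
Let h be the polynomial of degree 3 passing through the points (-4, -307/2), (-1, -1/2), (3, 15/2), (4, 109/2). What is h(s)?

Using the Lagrange interpolation formula with nodes -4, -1, 3, 4:
  L_0(s) = (s + 1)(s - 3)(s - 4) / -168
  L_1(s) = (s + 4)(s - 3)(s - 4) / 60
  L_2(s) = (s + 4)(s + 1)(s - 4) / -28
  L_3(s) = (s + 4)(s + 1)(s - 3) / 40
Then h(s) = -307/2·L_0(s) - 1/2·L_1(s) + 15/2·L_2(s) + 109/2·L_3(s).
Expanding and collecting terms gives h(s) = 2s^3 - 3s^2 - 6s - 3/2.
Check: h(-4) = -307/2. ✓

h(s) = 2s^3 - 3s^2 - 6s - 3/2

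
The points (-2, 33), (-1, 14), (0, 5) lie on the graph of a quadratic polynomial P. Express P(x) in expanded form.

Write P(x) = ax^2 + bx + c. Substituting each data point gives a linear system:
  4a - 2b + c = 33
  a - b + c = 14
  c = 5
Solving the system yields a = 5, b = -4, c = 5.
So P(x) = 5x^2 - 4x + 5.
Check: P(-2) = 33. ✓

P(x) = 5x^2 - 4x + 5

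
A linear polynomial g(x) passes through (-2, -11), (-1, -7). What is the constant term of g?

-3

Write g(x) = ax + b. Substituting each data point gives a linear system:
  -2a + b = -11
  -a + b = -7
Solving the system yields a = 4, b = -3.
So g(x) = 4x - 3.
The constant term is -3.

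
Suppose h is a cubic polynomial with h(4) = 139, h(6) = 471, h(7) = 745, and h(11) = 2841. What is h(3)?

Using the Lagrange interpolation formula with nodes 4, 6, 7, 11:
  L_0(n) = (n - 6)(n - 7)(n - 11) / -42
  L_1(n) = (n - 4)(n - 7)(n - 11) / 10
  L_2(n) = (n - 4)(n - 6)(n - 11) / -12
  L_3(n) = (n - 4)(n - 6)(n - 7) / 140
Then h(n) = 139·L_0(n) + 471·L_1(n) + 745·L_2(n) + 2841·L_3(n).
Expanding and collecting terms gives h(n) = 2n^3 + 2n^2 - 6n + 3.
Evaluating at n = 3: h(3) = 57.

57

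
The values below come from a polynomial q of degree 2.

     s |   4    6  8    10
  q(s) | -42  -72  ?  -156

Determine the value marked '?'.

On equispaced nodes a degree-2 polynomial has vanishing third forward difference, so
  - q(4) + 3·q(6) - 3·q(8) + q(10) = 0.
Substituting the known values and solving for q(8):
  -3·q(8) = 330
  q(8) = -110.

-110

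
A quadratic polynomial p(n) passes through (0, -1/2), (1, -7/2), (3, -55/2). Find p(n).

p(n) = -3n^2 - 1/2

Write p(n) = an^2 + bn + c. Substituting each data point gives a linear system:
  c = -1/2
  a + b + c = -7/2
  9a + 3b + c = -55/2
Solving the system yields a = -3, b = 0, c = -1/2.
So p(n) = -3n^2 - 1/2.
Check: p(0) = -1/2. ✓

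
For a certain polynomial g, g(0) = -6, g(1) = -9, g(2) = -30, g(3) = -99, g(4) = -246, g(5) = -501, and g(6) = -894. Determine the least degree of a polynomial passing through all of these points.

Forward differences of the values at u = 0, 1, 2, 3, 4, 5, 6:
  g  : -6  -9  -30  -99  -246  -501  -894
  Δ  : -3  -21  -69  -147  -255  -393
  Δ^2: -18  -48  -78  -108  -138
  Δ^3: -30  -30  -30  -30
  Δ^4: 0  0  0
  Δ^5: 0  0
  Δ^6: 0
The third differences are constant (-30) and nonzero, while all higher differences vanish, so the minimal degree is 3.

3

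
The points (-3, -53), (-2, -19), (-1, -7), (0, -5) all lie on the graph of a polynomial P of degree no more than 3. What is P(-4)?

Using the Lagrange interpolation formula with nodes -3, -2, -1, 0:
  L_0(s) = (s + 2)(s + 1)s / -6
  L_1(s) = (s + 3)(s + 1)s / 2
  L_2(s) = (s + 3)(s + 2)s / -2
  L_3(s) = (s + 3)(s + 2)(s + 1) / 6
Then P(s) = -53·L_0(s) - 19·L_1(s) - 7·L_2(s) - 5·L_3(s).
Expanding and collecting terms gives P(s) = 2s^3 + s^2 + s - 5.
Evaluating at s = -4: P(-4) = -121.

-121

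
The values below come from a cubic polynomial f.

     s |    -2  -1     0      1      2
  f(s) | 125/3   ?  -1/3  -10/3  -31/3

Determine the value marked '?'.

The 4 known points determine the degree-3 polynomial uniquely.
Write f(s) = as^3 + bs^2 + cs + d. Substituting each data point gives a linear system:
  -8a + 4b - 2c + d = 125/3
  d = -1/3
  a + b + c + d = -10/3
  8a + 4b + 2c + d = -31/3
Solving the system yields a = -2, b = 4, c = -5, d = -1/3.
So f(s) = -2s³ + 4s² - 5s - 1/3.
Then f(-1) = 32/3.

32/3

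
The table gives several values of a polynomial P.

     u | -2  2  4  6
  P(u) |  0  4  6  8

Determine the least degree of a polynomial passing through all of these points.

1

Divided differences on the nodes -2, 2, 4, 6:
  order 0: 0  4  6  8
  order 1: 1  1  1
  order 2: 0  0
  order 3: 0
The order-1 divided differences are all 1 (nonzero) and every higher order vanishes, so the data lies on a polynomial of degree exactly 1.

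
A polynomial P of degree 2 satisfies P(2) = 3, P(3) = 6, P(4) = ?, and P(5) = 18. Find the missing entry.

The 3 known points determine the degree-2 polynomial uniquely.
Write P(x) = ax^2 + bx + c. Substituting each data point gives a linear system:
  4a + 2b + c = 3
  9a + 3b + c = 6
  25a + 5b + c = 18
Solving the system yields a = 1, b = -2, c = 3.
So P(x) = x² - 2x + 3.
Then P(4) = 11.

11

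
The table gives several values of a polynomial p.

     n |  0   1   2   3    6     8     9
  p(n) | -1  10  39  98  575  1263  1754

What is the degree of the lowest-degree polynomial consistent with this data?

3

Divided differences on the nodes 0, 1, 2, 3, 6, 8, 9:
  order 0: -1  10  39  98  575  1263  1754
  order 1: 11  29  59  159  344  491
  order 2: 9  15  25  37  49
  order 3: 2  2  2  2
  order 4: 0  0  0
  order 5: 0  0
  order 6: 0
The order-3 divided differences are all 2 (nonzero) and every higher order vanishes, so the data lies on a polynomial of degree exactly 3.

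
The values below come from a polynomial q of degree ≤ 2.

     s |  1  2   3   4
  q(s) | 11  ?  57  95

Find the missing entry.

29

On equispaced nodes a degree-2 polynomial has vanishing third forward difference, so
  - q(1) + 3·q(2) - 3·q(3) + q(4) = 0.
Substituting the known values and solving for q(2):
  3·q(2) = 87
  q(2) = 29.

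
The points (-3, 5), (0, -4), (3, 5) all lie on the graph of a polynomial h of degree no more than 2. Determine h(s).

h(s) = s^2 - 4

Write h(s) = as^2 + bs + c. Substituting each data point gives a linear system:
  9a - 3b + c = 5
  c = -4
  9a + 3b + c = 5
Solving the system yields a = 1, b = 0, c = -4.
So h(s) = s^2 - 4.
Check: h(0) = -4. ✓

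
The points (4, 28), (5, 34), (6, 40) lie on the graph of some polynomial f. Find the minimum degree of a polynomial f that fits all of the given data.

1

Forward differences of the values at u = 4, 5, 6:
  f  : 28  34  40
  Δ  : 6  6
  Δ^2: 0
The first differences are constant (6) and nonzero, while all higher differences vanish, so the minimal degree is 1.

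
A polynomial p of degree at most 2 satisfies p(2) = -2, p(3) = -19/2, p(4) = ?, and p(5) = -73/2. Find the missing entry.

On equispaced nodes a degree-2 polynomial has vanishing third forward difference, so
  - p(2) + 3·p(3) - 3·p(4) + p(5) = 0.
Substituting the known values and solving for p(4):
  -3·p(4) = 63
  p(4) = -21.

-21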